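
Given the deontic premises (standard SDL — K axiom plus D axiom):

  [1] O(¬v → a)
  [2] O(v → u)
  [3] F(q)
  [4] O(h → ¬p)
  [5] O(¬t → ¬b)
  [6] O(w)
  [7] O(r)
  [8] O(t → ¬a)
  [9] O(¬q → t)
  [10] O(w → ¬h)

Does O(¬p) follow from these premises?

No

Premise 4 is O(h → ¬p), but O(h) is not derivable from the premises, so it does not yield O(¬p).
No other premise forces O(¬p). An ideal world satisfying every premise can still have ¬p false, so O(¬p) is not derivable.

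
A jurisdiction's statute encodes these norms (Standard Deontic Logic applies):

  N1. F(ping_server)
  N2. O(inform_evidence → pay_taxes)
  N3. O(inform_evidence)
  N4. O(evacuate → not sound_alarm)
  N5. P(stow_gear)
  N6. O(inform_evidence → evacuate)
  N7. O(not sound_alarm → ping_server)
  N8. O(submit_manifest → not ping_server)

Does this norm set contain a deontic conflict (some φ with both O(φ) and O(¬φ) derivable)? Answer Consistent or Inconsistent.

Inconsistent

Premise 1, F(ping_server), is equivalent to O(not ping_server).
Premise 7, O(not sound_alarm → ping_server), contraposes to O(not ping_server → sound_alarm); with O(not ping_server) we get O(sound_alarm).
Premise 4, O(evacuate → not sound_alarm), contraposes to O(sound_alarm → not evacuate); with O(sound_alarm) we get O(not evacuate).
Premise 6, O(inform_evidence → evacuate), contraposes to O(not evacuate → not inform_evidence); with O(not evacuate) we get O(not inform_evidence).
Yet premise 3 states O(inform_evidence).
We now have both O(not inform_evidence) and O(inform_evidence) — inform_evidence is simultaneously obligatory and forbidden, violating the D-axiom.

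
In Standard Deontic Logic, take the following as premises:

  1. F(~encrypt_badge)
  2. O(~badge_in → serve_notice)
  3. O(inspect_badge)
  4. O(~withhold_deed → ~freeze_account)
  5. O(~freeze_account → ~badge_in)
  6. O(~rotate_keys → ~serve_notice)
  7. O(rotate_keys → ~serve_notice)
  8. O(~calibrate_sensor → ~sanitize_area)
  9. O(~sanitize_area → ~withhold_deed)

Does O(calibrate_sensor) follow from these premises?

By case analysis on rotate_keys: premise 7 gives O(rotate_keys → ~serve_notice) and premise 6 gives O(~rotate_keys → ~serve_notice), so O(~serve_notice) either way.
Premise 2, O(~badge_in → serve_notice), contraposes to O(~serve_notice → badge_in); with O(~serve_notice) we get O(badge_in).
The contrapositive of premise 5 (O(~freeze_account → ~badge_in)) is O(badge_in → freeze_account), and O(badge_in) is already established, so O(freeze_account).
The contrapositive of premise 4 (O(~withhold_deed → ~freeze_account)) is O(freeze_account → withhold_deed), and O(freeze_account) is already established, so O(withhold_deed).
The contrapositive of premise 9 (O(~sanitize_area → ~withhold_deed)) is O(withhold_deed → sanitize_area), and O(withhold_deed) is already established, so O(sanitize_area).
Premise 8, O(~calibrate_sensor → ~sanitize_area), contraposes to O(sanitize_area → calibrate_sensor); with O(sanitize_area) we get O(calibrate_sensor).
Premises 1, 3 do not contribute to this derivation.
So O(calibrate_sensor) follows.

Yes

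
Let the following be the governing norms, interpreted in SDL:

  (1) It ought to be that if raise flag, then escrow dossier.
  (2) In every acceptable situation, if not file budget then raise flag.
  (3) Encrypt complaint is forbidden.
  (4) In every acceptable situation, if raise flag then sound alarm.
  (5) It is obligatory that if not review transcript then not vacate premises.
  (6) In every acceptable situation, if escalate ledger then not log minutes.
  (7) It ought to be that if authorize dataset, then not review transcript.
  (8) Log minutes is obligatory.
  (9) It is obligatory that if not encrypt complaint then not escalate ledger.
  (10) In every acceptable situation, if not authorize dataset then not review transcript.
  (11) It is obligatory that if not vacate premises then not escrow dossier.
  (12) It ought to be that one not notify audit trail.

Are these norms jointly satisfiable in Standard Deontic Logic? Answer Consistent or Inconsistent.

Consistent

Premise 6 is O(escalate_ledger → ¬log_minutes), but O(escalate_ledger) is not derivable from the premises, so it does not yield O(¬log_minutes).
So O(¬log_minutes) is not derivable, and the apparent clash with O(log_minutes) does not arise.
A world satisfying every obligation exists (e.g. authorize_dataset=false, encrypt_complaint=false, escalate_ledger=false, escrow_dossier=false, file_budget=true, log_minutes=true, notify_audit_trail=false, raise_flag=false, review_transcript=false, sound_alarm=false, vacate_premises=false); no atom is both obligatory and forbidden, so the set is consistent.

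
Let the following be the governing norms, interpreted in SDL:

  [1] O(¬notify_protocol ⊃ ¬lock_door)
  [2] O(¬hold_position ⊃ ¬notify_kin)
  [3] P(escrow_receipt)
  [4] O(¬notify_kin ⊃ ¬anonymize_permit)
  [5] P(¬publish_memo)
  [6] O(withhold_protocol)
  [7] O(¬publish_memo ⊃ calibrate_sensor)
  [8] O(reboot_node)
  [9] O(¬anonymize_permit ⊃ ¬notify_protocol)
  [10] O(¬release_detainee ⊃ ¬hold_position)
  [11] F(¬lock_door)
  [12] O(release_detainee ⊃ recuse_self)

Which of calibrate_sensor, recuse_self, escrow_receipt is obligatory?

recuse_self

Premise 11, F(¬lock_door), is equivalent to O(lock_door).
The contrapositive of premise 1 (O(¬notify_protocol ⊃ ¬lock_door)) is O(lock_door ⊃ notify_protocol), and O(lock_door) is already established, so O(notify_protocol).
The contrapositive of premise 9 (O(¬anonymize_permit ⊃ ¬notify_protocol)) is O(notify_protocol ⊃ anonymize_permit), and O(notify_protocol) is already established, so O(anonymize_permit).
The contrapositive of premise 4 (O(¬notify_kin ⊃ ¬anonymize_permit)) is O(anonymize_permit ⊃ notify_kin), and O(anonymize_permit) is already established, so O(notify_kin).
The contrapositive of premise 2 (O(¬hold_position ⊃ ¬notify_kin)) is O(notify_kin ⊃ hold_position), and O(notify_kin) is already established, so O(hold_position).
The contrapositive of premise 10 (O(¬release_detainee ⊃ ¬hold_position)) is O(hold_position ⊃ release_detainee), and O(hold_position) is already established, so O(release_detainee).
Applying K to premise 12 (O(release_detainee ⊃ recuse_self)) and O(release_detainee) yields O(recuse_self).
So O(recuse_self) holds — recuse_self is obligatory. None of the other listed options is made obligatory by any chain of premises.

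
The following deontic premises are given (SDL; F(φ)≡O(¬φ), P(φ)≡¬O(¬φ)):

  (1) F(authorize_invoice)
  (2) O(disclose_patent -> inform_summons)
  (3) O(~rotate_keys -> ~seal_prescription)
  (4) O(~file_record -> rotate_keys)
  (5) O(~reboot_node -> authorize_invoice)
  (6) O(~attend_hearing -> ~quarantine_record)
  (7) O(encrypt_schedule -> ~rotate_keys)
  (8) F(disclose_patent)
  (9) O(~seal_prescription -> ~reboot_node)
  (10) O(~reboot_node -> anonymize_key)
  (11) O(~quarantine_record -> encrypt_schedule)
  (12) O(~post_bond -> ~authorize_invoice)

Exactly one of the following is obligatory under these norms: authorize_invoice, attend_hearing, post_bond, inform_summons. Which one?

attend_hearing

Premise 1, F(authorize_invoice), is equivalent to O(~authorize_invoice).
Premise 5, O(~reboot_node -> authorize_invoice), contraposes to O(~authorize_invoice -> reboot_node); with O(~authorize_invoice) we get O(reboot_node).
The contrapositive of premise 9 (O(~seal_prescription -> ~reboot_node)) is O(reboot_node -> seal_prescription), and O(reboot_node) is already established, so O(seal_prescription).
The contrapositive of premise 3 (O(~rotate_keys -> ~seal_prescription)) is O(seal_prescription -> rotate_keys), and O(seal_prescription) is already established, so O(rotate_keys).
Premise 7, O(encrypt_schedule -> ~rotate_keys), contraposes to O(rotate_keys -> ~encrypt_schedule); with O(rotate_keys) we get O(~encrypt_schedule).
Premise 11, O(~quarantine_record -> encrypt_schedule), contraposes to O(~encrypt_schedule -> quarantine_record); with O(~encrypt_schedule) we get O(quarantine_record).
Premise 6 is O(~attend_hearing -> ~quarantine_record); contrapositively O(quarantine_record -> attend_hearing). Since O(quarantine_record) holds, K gives O(attend_hearing).
So O(attend_hearing) holds — attend_hearing is obligatory. None of the other listed options is made obligatory by any chain of premises.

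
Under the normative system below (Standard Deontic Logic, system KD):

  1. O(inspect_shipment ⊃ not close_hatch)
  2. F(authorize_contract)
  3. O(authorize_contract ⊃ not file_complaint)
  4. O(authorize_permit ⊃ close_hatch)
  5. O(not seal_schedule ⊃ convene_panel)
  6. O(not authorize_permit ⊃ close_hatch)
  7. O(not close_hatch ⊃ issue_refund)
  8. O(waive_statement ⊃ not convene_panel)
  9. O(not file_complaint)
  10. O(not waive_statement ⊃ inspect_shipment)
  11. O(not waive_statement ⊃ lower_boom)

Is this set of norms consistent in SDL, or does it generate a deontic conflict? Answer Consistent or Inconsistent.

Consistent

Premise 3 is O(authorize_contract ⊃ not file_complaint); even if O(not file_complaint) held, inferring O(authorize_contract) would be affirming the consequent — invalid.
So O(authorize_contract) is not derivable, and the apparent clash with O(not authorize_contract) does not arise.
A world satisfying every obligation exists (e.g. authorize_contract=false, authorize_permit=false, close_hatch=true, convene_panel=false, file_complaint=false, inspect_shipment=false, issue_refund=false, lower_boom=false, seal_schedule=true, waive_statement=true); no atom is both obligatory and forbidden, so the set is consistent.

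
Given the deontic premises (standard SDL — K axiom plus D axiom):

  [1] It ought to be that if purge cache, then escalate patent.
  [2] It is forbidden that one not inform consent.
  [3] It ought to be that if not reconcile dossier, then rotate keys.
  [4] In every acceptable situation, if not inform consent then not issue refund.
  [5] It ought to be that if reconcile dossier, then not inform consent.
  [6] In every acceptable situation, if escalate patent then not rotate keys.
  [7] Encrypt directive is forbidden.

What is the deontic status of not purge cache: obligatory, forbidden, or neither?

Obligatory

F(¬inform_consent) at premise 2 means O(inform_consent).
The contrapositive of premise 5 (O(reconcile_dossier → ¬inform_consent)) is O(inform_consent → ¬reconcile_dossier), and O(inform_consent) is already established, so O(¬reconcile_dossier).
With premise 3, O(¬reconcile_dossier → rotate_keys), the K-axiom yields O(rotate_keys).
Premise 6, O(escalate_patent → ¬rotate_keys), contraposes to O(rotate_keys → ¬escalate_patent); with O(rotate_keys) we get O(¬escalate_patent).
Premise 1 is O(purge_cache → escalate_patent); contrapositively O(¬escalate_patent → ¬purge_cache). Since O(¬escalate_patent) holds, K gives O(¬purge_cache).
Premises 4, 7 do not contribute to this derivation.
Hence ¬purge_cache is obligatory.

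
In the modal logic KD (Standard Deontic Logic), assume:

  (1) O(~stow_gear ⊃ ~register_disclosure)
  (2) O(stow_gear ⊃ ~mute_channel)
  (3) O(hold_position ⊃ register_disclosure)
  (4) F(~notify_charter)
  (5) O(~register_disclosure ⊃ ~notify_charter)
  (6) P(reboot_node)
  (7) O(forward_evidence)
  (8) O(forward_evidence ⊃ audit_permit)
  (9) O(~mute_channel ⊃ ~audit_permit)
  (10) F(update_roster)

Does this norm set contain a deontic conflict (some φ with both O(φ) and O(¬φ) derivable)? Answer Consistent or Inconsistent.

Premise 4 is F(~notify_charter), i.e. O(notify_charter).
Premise 5, O(~register_disclosure ⊃ ~notify_charter), contraposes to O(notify_charter ⊃ register_disclosure); with O(notify_charter) we get O(register_disclosure).
Premise 1, O(~stow_gear ⊃ ~register_disclosure), contraposes to O(register_disclosure ⊃ stow_gear); with O(register_disclosure) we get O(stow_gear).
Premise 2 is O(stow_gear ⊃ ~mute_channel); since O(stow_gear), deontic closure gives O(~mute_channel).
Applying K to premise 9 (O(~mute_channel ⊃ ~audit_permit)) and O(~mute_channel) yields O(~audit_permit).
The contrapositive of premise 8 (O(forward_evidence ⊃ audit_permit)) is O(~audit_permit ⊃ ~forward_evidence), and O(~audit_permit) is already established, so O(~forward_evidence).
However, premise 7 gives O(forward_evidence).
We now have both O(~forward_evidence) and O(forward_evidence) — forward_evidence is simultaneously obligatory and forbidden, violating the D-axiom.

Inconsistent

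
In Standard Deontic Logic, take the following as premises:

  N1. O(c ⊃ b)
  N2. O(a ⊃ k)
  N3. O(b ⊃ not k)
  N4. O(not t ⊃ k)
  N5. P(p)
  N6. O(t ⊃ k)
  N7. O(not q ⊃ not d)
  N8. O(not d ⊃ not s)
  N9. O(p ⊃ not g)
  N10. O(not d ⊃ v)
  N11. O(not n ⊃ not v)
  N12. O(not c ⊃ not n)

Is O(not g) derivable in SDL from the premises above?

No

Premise 9 is O(p ⊃ not g), but O(p) is not derivable from the premises (the permission P(p) asserts only not O(not p), not O(p)), so it does not yield O(not g).
No other premise forces O(not g). An ideal world satisfying every premise can still have not g false, so O(not g) is not derivable.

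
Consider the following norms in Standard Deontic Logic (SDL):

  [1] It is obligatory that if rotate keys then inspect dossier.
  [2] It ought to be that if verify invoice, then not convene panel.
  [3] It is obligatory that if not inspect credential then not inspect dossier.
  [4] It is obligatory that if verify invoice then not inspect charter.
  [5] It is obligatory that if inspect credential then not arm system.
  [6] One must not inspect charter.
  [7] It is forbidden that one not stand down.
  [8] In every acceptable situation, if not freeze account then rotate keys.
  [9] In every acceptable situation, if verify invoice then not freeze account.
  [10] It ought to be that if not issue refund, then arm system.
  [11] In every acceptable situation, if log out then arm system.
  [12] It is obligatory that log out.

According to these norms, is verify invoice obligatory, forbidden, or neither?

Forbidden

Premise 12 gives O(log_out).
Applying K to premise 11 (O(log_out → arm_system)) and O(log_out) yields O(arm_system).
Premise 5, O(inspect_credential → ¬arm_system), contraposes to O(arm_system → ¬inspect_credential); with O(arm_system) we get O(¬inspect_credential).
Applying K to premise 3 (O(¬inspect_credential → ¬inspect_dossier)) and O(¬inspect_credential) yields O(¬inspect_dossier).
The contrapositive of premise 1 (O(rotate_keys → inspect_dossier)) is O(¬inspect_dossier → ¬rotate_keys), and O(¬inspect_dossier) is already established, so O(¬rotate_keys).
Premise 8, O(¬freeze_account → rotate_keys), contraposes to O(¬rotate_keys → freeze_account); with O(¬rotate_keys) we get O(freeze_account).
Premise 9, O(verify_invoice → ¬freeze_account), contraposes to O(freeze_account → ¬verify_invoice); with O(freeze_account) we get O(¬verify_invoice).
Premises 2, 4, 6, 7, 10 do not contribute to this derivation.
Thus O(¬verify_invoice), which is F(verify_invoice): verify_invoice is forbidden.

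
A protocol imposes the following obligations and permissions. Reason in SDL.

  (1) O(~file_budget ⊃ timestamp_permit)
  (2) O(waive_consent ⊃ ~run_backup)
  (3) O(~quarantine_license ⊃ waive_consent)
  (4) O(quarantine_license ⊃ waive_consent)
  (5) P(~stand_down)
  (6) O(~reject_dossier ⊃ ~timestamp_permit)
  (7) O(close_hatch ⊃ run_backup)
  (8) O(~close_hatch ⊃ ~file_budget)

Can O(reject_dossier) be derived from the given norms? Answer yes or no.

Yes

Premises 4 and 3 are O(quarantine_license ⊃ waive_consent) and O(~quarantine_license ⊃ waive_consent); every ideal world satisfies quarantine_license or ~quarantine_license, so in either case waive_consent holds — hence O(waive_consent).
Applying K to premise 2 (O(waive_consent ⊃ ~run_backup)) and O(waive_consent) yields O(~run_backup).
Premise 7, O(close_hatch ⊃ run_backup), contraposes to O(~run_backup ⊃ ~close_hatch); with O(~run_backup) we get O(~close_hatch).
From O(~close_hatch) and premise 8, O(~close_hatch ⊃ ~file_budget), we obtain O(~file_budget).
Premise 1 is O(~file_budget ⊃ timestamp_permit); since O(~file_budget), deontic closure gives O(timestamp_permit).
Premise 6 is O(~reject_dossier ⊃ ~timestamp_permit); contrapositively O(timestamp_permit ⊃ reject_dossier). Since O(timestamp_permit) holds, K gives O(reject_dossier).
Premise 5 does not contribute to this derivation.
So O(reject_dossier) follows.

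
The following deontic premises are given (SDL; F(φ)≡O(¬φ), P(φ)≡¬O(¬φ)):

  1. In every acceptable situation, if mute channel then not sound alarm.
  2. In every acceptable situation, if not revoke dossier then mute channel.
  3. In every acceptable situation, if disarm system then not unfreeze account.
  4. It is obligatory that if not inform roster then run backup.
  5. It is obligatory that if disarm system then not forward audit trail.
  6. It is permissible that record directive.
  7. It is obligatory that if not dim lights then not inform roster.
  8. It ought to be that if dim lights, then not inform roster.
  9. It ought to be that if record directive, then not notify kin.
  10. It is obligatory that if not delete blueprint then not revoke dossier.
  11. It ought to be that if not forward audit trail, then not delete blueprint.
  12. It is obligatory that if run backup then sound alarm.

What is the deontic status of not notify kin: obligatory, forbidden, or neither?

Neither

Premise 9 is O(record_directive → ¬notify_kin), but O(record_directive) is not derivable from the premises (the permission P(record_directive) asserts only ¬O(¬record_directive), not O(record_directive)), so it does not yield O(¬notify_kin).
No premise or chain of K-axiom applications forces O(¬notify_kin), and none forces O(notify_kin). So ¬notify_kin is neither obligatory nor forbidden under these norms.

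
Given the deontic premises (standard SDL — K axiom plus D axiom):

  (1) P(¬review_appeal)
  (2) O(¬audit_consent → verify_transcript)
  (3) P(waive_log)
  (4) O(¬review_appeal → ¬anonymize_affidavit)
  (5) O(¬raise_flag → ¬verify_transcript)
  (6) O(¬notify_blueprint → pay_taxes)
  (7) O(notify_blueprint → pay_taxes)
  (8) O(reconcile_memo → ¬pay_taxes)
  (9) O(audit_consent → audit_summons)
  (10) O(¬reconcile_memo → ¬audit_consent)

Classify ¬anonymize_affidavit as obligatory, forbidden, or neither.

Premise 4 is O(¬review_appeal → ¬anonymize_affidavit), but O(¬review_appeal) is not derivable from the premises (the permission P(¬review_appeal) asserts only ¬O(review_appeal), not O(¬review_appeal)), so it does not yield O(¬anonymize_affidavit).
No premise or chain of K-axiom applications forces O(¬anonymize_affidavit), and none forces O(anonymize_affidavit). So ¬anonymize_affidavit is neither obligatory nor forbidden under these norms.

Neither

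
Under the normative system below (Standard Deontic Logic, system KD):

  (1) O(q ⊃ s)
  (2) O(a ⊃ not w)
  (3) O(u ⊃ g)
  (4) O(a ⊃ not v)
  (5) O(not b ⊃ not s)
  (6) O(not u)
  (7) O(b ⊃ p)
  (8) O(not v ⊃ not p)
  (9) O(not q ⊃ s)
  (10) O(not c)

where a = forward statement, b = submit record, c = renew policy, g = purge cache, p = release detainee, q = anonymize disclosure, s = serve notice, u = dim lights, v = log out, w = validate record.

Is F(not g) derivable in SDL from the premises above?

No

Premise 3 is O(u ⊃ g), but O(u) is not derivable from the premises, so it does not yield O(g).
No other premise forces O(g). An ideal world satisfying every premise can still have not g true, so F(not g) is not derivable.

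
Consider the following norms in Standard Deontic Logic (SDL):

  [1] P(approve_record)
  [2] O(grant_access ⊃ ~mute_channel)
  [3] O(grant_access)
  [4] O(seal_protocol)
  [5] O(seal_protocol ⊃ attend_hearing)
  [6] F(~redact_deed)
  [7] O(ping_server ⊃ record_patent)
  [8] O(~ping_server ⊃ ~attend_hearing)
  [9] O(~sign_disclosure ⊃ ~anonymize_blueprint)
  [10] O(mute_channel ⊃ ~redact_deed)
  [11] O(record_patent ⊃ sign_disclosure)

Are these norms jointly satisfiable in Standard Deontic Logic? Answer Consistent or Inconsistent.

Premise 10 is O(mute_channel ⊃ ~redact_deed), but O(mute_channel) is not derivable from the premises, so it does not yield O(~redact_deed).
So O(~redact_deed) is not derivable, and the apparent clash with O(redact_deed) does not arise.
A world satisfying every obligation exists (e.g. anonymize_blueprint=false, approve_record=false, attend_hearing=true, grant_access=true, mute_channel=false, ping_server=true, record_patent=true, redact_deed=true, seal_protocol=true, sign_disclosure=true); no atom is both obligatory and forbidden, so the set is consistent.

Consistent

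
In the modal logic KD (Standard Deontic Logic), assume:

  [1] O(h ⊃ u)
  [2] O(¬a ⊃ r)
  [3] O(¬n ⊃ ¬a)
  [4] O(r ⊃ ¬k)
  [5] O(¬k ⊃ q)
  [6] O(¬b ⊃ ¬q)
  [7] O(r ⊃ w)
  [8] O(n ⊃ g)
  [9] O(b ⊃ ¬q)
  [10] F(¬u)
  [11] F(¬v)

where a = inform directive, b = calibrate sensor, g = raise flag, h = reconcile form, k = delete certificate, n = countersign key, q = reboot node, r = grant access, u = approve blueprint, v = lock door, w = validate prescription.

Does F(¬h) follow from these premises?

No

Premise 1 is O(h ⊃ u); even if O(u) held, inferring O(h) would be affirming the consequent — invalid.
No other premise forces O(h). An ideal world satisfying every premise can still have ¬h true, so F(¬h) is not derivable.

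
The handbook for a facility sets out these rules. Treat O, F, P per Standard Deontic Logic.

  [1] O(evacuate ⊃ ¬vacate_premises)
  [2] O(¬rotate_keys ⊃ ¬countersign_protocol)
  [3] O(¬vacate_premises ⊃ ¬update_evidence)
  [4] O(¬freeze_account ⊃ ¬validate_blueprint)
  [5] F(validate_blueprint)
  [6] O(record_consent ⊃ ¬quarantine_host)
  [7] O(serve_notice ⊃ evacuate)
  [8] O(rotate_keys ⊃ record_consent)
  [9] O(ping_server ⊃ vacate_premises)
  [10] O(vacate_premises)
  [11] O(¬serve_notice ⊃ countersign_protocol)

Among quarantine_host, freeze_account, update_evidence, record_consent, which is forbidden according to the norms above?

quarantine_host

Premise 10 states O(vacate_premises) outright.
Premise 1 is O(evacuate ⊃ ¬vacate_premises); contrapositively O(vacate_premises ⊃ ¬evacuate). Since O(vacate_premises) holds, K gives O(¬evacuate).
The contrapositive of premise 7 (O(serve_notice ⊃ evacuate)) is O(¬evacuate ⊃ ¬serve_notice), and O(¬evacuate) is already established, so O(¬serve_notice).
From O(¬serve_notice) and premise 11, O(¬serve_notice ⊃ countersign_protocol), we obtain O(countersign_protocol).
Premise 2 is O(¬rotate_keys ⊃ ¬countersign_protocol); contrapositively O(countersign_protocol ⊃ rotate_keys). Since O(countersign_protocol) holds, K gives O(rotate_keys).
From O(rotate_keys) and premise 8, O(rotate_keys ⊃ record_consent), we obtain O(record_consent).
Applying K to premise 6 (O(record_consent ⊃ ¬quarantine_host)) and O(record_consent) yields O(¬quarantine_host).
So O(¬quarantine_host) holds, i.e. quarantine_host is forbidden. None of the other listed options is forbidden under the premises.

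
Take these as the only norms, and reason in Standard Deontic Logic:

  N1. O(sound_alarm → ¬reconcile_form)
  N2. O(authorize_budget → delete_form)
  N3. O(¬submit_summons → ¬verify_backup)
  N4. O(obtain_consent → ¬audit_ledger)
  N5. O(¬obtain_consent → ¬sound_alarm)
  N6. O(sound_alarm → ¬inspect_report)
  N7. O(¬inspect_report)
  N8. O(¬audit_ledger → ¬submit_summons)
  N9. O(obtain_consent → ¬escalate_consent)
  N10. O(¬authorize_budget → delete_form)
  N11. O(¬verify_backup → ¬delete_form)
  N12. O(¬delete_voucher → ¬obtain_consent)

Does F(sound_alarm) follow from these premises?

Yes

Premises 2 and 10 are O(authorize_budget → delete_form) and O(¬authorize_budget → delete_form); every ideal world satisfies authorize_budget or ¬authorize_budget, so in either case delete_form holds — hence O(delete_form).
Premise 11, O(¬verify_backup → ¬delete_form), contraposes to O(delete_form → verify_backup); with O(delete_form) we get O(verify_backup).
Premise 3 is O(¬submit_summons → ¬verify_backup); contrapositively O(verify_backup → submit_summons). Since O(verify_backup) holds, K gives O(submit_summons).
Premise 8 is O(¬audit_ledger → ¬submit_summons); contrapositively O(submit_summons → audit_ledger). Since O(submit_summons) holds, K gives O(audit_ledger).
The contrapositive of premise 4 (O(obtain_consent → ¬audit_ledger)) is O(audit_ledger → ¬obtain_consent), and O(audit_ledger) is already established, so O(¬obtain_consent).
With premise 5, O(¬obtain_consent → ¬sound_alarm), the K-axiom yields O(¬sound_alarm).
Premises 1, 6, 7, 9, 12 do not contribute to this derivation.
So O(¬sound_alarm) holds, i.e. F(sound_alarm). The claim follows.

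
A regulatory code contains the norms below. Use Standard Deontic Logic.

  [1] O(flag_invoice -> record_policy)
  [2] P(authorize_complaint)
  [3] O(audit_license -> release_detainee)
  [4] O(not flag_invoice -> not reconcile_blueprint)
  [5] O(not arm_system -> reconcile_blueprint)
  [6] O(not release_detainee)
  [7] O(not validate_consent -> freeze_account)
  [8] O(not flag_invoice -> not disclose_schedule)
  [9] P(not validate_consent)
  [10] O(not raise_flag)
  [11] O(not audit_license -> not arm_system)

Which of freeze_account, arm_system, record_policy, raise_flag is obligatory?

From premise 6 we have O(not release_detainee).
Premise 3, O(audit_license -> release_detainee), contraposes to O(not release_detainee -> not audit_license); with O(not release_detainee) we get O(not audit_license).
Premise 11 is O(not audit_license -> not arm_system); since O(not audit_license), deontic closure gives O(not arm_system).
Premise 5 is O(not arm_system -> reconcile_blueprint); since O(not arm_system), deontic closure gives O(reconcile_blueprint).
Premise 4 is O(not flag_invoice -> not reconcile_blueprint); contrapositively O(reconcile_blueprint -> flag_invoice). Since O(reconcile_blueprint) holds, K gives O(flag_invoice).
With premise 1, O(flag_invoice -> record_policy), the K-axiom yields O(record_policy).
So O(record_policy) holds — record_policy is obligatory. None of the other listed options is made obligatory by any chain of premises.

record_policy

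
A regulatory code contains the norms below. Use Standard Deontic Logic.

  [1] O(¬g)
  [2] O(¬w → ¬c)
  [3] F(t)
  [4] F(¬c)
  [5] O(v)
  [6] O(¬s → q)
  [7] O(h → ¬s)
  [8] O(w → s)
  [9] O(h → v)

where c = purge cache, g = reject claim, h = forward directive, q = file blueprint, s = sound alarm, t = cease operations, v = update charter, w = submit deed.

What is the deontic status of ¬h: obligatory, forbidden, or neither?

F(¬c) at premise 4 means O(c).
Premise 2 is O(¬w → ¬c); contrapositively O(c → w). Since O(c) holds, K gives O(w).
Premise 8 is O(w → s); since O(w), deontic closure gives O(s).
Premise 7, O(h → ¬s), contraposes to O(s → ¬h); with O(s) we get O(¬h).
Premises 1, 3, 5, 6, 9 do not contribute to this derivation.
Hence ¬h is obligatory.

Obligatory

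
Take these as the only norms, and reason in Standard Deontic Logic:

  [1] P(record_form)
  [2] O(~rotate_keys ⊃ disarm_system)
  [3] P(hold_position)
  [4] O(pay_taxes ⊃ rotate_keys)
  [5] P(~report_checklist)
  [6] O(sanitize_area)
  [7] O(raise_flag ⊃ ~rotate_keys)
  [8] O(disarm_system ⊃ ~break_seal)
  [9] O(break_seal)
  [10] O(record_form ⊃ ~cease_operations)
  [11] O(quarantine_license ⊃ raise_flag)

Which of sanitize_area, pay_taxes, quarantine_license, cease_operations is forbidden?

Premise 9 gives O(break_seal).
The contrapositive of premise 8 (O(disarm_system ⊃ ~break_seal)) is O(break_seal ⊃ ~disarm_system), and O(break_seal) is already established, so O(~disarm_system).
Premise 2 is O(~rotate_keys ⊃ disarm_system); contrapositively O(~disarm_system ⊃ rotate_keys). Since O(~disarm_system) holds, K gives O(rotate_keys).
The contrapositive of premise 7 (O(raise_flag ⊃ ~rotate_keys)) is O(rotate_keys ⊃ ~raise_flag), and O(rotate_keys) is already established, so O(~raise_flag).
Premise 11 is O(quarantine_license ⊃ raise_flag); contrapositively O(~raise_flag ⊃ ~quarantine_license). Since O(~raise_flag) holds, K gives O(~quarantine_license).
So O(~quarantine_license) holds, i.e. quarantine_license is forbidden. None of the other listed options is forbidden under the premises.

quarantine_license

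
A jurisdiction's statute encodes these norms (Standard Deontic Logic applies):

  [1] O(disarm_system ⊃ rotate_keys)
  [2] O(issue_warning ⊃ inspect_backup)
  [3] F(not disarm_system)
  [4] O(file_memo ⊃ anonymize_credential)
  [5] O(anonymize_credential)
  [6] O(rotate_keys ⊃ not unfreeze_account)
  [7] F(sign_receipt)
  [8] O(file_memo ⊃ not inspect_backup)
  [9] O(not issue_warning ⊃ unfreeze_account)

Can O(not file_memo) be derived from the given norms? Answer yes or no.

Premise 3 is F(not disarm_system), i.e. O(disarm_system).
With premise 1, O(disarm_system ⊃ rotate_keys), the K-axiom yields O(rotate_keys).
Applying K to premise 6 (O(rotate_keys ⊃ not unfreeze_account)) and O(rotate_keys) yields O(not unfreeze_account).
Premise 9, O(not issue_warning ⊃ unfreeze_account), contraposes to O(not unfreeze_account ⊃ issue_warning); with O(not unfreeze_account) we get O(issue_warning).
Applying K to premise 2 (O(issue_warning ⊃ inspect_backup)) and O(issue_warning) yields O(inspect_backup).
Premise 8 is O(file_memo ⊃ not inspect_backup); contrapositively O(inspect_backup ⊃ not file_memo). Since O(inspect_backup) holds, K gives O(not file_memo).
Premises 4, 5, 7 do not contribute to this derivation.
So O(not file_memo) follows.

Yes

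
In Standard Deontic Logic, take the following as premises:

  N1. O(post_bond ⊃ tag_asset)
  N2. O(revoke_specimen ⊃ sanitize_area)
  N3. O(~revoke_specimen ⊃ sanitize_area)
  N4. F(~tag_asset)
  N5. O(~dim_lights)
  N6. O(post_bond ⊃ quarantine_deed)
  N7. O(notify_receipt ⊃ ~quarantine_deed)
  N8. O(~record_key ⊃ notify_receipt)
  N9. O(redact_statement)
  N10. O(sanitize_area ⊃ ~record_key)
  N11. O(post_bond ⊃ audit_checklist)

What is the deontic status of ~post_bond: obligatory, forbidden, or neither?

Obligatory

Premises 3 and 2 cover both cases: O(~revoke_specimen ⊃ sanitize_area) and O(revoke_specimen ⊃ sanitize_area). Since ~revoke_specimen ∨ revoke_specimen is a tautology, O(sanitize_area) follows.
Premise 10 is O(sanitize_area ⊃ ~record_key); since O(sanitize_area), deontic closure gives O(~record_key).
From O(~record_key) and premise 8, O(~record_key ⊃ notify_receipt), we obtain O(notify_receipt).
Premise 7 is O(notify_receipt ⊃ ~quarantine_deed); since O(notify_receipt), deontic closure gives O(~quarantine_deed).
Premise 6 is O(post_bond ⊃ quarantine_deed); contrapositively O(~quarantine_deed ⊃ ~post_bond). Since O(~quarantine_deed) holds, K gives O(~post_bond).
Premises 1, 4, 5, 9, 11 do not contribute to this derivation.
Hence ~post_bond is obligatory.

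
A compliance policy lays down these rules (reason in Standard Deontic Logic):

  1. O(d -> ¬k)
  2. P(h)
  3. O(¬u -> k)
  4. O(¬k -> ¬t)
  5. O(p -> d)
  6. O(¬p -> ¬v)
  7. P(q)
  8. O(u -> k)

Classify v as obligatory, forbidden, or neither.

By case analysis on u: premise 8 gives O(u -> k) and premise 3 gives O(¬u -> k), so O(k) either way.
Premise 1, O(d -> ¬k), contraposes to O(k -> ¬d); with O(k) we get O(¬d).
The contrapositive of premise 5 (O(p -> d)) is O(¬d -> ¬p), and O(¬d) is already established, so O(¬p).
With premise 6, O(¬p -> ¬v), the K-axiom yields O(¬v).
Premises 2, 4, 7 do not contribute to this derivation.
Thus O(¬v), which is F(v): v is forbidden.

Forbidden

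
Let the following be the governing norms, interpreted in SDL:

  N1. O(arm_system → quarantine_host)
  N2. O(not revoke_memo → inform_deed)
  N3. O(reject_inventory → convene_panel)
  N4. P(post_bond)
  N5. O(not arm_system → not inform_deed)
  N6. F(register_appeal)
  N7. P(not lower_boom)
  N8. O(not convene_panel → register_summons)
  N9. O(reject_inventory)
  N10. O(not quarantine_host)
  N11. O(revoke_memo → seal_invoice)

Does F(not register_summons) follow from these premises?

Premise 8 is O(not convene_panel → register_summons), but O(not convene_panel) is not derivable from the premises, so it does not yield O(register_summons).
No other premise forces O(register_summons). An ideal world satisfying every premise can still have not register_summons true, so F(not register_summons) is not derivable.

No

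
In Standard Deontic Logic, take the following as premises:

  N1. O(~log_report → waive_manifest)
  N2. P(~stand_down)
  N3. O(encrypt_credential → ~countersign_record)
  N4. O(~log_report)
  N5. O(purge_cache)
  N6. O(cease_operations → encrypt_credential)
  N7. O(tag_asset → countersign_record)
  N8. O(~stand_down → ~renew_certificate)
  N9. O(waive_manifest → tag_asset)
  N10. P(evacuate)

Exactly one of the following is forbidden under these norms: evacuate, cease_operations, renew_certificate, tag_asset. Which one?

cease_operations

Premise 4 gives O(~log_report).
Applying K to premise 1 (O(~log_report → waive_manifest)) and O(~log_report) yields O(waive_manifest).
From O(waive_manifest) and premise 9, O(waive_manifest → tag_asset), we obtain O(tag_asset).
Premise 7 is O(tag_asset → countersign_record); since O(tag_asset), deontic closure gives O(countersign_record).
Premise 3, O(encrypt_credential → ~countersign_record), contraposes to O(countersign_record → ~encrypt_credential); with O(countersign_record) we get O(~encrypt_credential).
The contrapositive of premise 6 (O(cease_operations → encrypt_credential)) is O(~encrypt_credential → ~cease_operations), and O(~encrypt_credential) is already established, so O(~cease_operations).
So O(~cease_operations) holds, i.e. cease_operations is forbidden. None of the other listed options is forbidden under the premises.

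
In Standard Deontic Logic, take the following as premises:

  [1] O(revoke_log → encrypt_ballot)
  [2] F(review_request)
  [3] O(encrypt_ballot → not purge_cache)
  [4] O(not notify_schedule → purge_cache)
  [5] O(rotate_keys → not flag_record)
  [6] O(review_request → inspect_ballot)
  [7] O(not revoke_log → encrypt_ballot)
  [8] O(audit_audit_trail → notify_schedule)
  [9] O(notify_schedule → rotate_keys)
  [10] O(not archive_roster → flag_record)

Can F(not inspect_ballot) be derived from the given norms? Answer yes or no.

No

Premise 6 is O(review_request → inspect_ballot), but O(review_request) is not derivable from the premises, so it does not yield O(inspect_ballot).
No other premise forces O(inspect_ballot). An ideal world satisfying every premise can still have not inspect_ballot true, so F(not inspect_ballot) is not derivable.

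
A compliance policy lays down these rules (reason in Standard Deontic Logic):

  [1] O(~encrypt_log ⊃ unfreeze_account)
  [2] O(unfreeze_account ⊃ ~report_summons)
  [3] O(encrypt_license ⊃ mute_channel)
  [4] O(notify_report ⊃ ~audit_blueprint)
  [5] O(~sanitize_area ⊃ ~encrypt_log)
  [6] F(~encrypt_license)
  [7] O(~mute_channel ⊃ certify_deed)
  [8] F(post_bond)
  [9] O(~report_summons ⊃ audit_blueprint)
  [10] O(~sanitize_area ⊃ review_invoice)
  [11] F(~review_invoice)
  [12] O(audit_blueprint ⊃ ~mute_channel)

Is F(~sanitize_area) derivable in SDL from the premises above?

Yes

Premise 6 is F(~encrypt_license), i.e. O(encrypt_license).
With premise 3, O(encrypt_license ⊃ mute_channel), the K-axiom yields O(mute_channel).
The contrapositive of premise 12 (O(audit_blueprint ⊃ ~mute_channel)) is O(mute_channel ⊃ ~audit_blueprint), and O(mute_channel) is already established, so O(~audit_blueprint).
The contrapositive of premise 9 (O(~report_summons ⊃ audit_blueprint)) is O(~audit_blueprint ⊃ report_summons), and O(~audit_blueprint) is already established, so O(report_summons).
Premise 2, O(unfreeze_account ⊃ ~report_summons), contraposes to O(report_summons ⊃ ~unfreeze_account); with O(report_summons) we get O(~unfreeze_account).
Premise 1, O(~encrypt_log ⊃ unfreeze_account), contraposes to O(~unfreeze_account ⊃ encrypt_log); with O(~unfreeze_account) we get O(encrypt_log).
The contrapositive of premise 5 (O(~sanitize_area ⊃ ~encrypt_log)) is O(encrypt_log ⊃ sanitize_area), and O(encrypt_log) is already established, so O(sanitize_area).
Premises 4, 7, 8, 10, 11 do not contribute to this derivation.
So O(sanitize_area) holds, i.e. F(~sanitize_area). The claim follows.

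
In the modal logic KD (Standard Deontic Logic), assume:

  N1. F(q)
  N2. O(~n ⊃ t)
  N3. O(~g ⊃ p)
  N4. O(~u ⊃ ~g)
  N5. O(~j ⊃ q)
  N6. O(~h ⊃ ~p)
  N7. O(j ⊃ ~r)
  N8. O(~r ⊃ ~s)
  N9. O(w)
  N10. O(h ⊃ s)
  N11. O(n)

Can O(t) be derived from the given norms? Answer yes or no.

Premise 2 is O(~n ⊃ t), but O(~n) is not derivable from the premises, so it does not yield O(t).
No other premise forces O(t). An ideal world satisfying every premise can still have t false, so O(t) is not derivable.

No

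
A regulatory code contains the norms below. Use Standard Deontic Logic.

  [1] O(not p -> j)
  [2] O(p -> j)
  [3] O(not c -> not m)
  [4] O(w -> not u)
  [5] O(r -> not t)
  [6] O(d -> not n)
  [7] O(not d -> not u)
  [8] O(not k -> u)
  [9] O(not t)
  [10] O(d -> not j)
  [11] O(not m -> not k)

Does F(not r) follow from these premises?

Premise 5 is O(r -> not t); even if O(not t) held, inferring O(r) would be affirming the consequent — invalid.
No other premise forces O(r). An ideal world satisfying every premise can still have not r true, so F(not r) is not derivable.

No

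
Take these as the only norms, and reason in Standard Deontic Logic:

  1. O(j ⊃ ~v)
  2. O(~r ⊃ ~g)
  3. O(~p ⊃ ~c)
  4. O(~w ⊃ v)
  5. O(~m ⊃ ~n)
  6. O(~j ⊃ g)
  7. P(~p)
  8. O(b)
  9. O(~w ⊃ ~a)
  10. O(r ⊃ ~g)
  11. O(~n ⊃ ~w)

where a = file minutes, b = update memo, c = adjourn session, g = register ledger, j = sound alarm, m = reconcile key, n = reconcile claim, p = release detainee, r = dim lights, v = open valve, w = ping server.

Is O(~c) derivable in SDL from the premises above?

No

Premise 3 is O(~p ⊃ ~c), but O(~p) is not derivable from the premises (the permission P(~p) asserts only ~O(p), not O(~p)), so it does not yield O(~c).
No other premise forces O(~c). An ideal world satisfying every premise can still have ~c false, so O(~c) is not derivable.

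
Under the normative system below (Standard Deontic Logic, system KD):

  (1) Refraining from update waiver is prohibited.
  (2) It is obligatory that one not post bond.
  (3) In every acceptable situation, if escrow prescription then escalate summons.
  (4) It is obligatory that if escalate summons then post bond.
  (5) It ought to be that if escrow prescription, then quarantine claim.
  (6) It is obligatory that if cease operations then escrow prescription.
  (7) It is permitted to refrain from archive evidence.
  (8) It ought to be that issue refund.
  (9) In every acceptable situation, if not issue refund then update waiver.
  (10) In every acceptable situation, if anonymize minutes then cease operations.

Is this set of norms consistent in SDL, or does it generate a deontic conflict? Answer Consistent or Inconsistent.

Premise 9 is O(¬issue_refund → update_waiver); even if O(update_waiver) held, inferring O(¬issue_refund) would be affirming the consequent — invalid.
So O(¬issue_refund) is not derivable, and the apparent clash with O(issue_refund) does not arise.
A world satisfying every obligation exists (e.g. anonymize_minutes=false, archive_evidence=false, cease_operations=false, escalate_summons=false, escrow_prescription=false, issue_refund=true, post_bond=false, quarantine_claim=false, update_waiver=true); no atom is both obligatory and forbidden, so the set is consistent.

Consistent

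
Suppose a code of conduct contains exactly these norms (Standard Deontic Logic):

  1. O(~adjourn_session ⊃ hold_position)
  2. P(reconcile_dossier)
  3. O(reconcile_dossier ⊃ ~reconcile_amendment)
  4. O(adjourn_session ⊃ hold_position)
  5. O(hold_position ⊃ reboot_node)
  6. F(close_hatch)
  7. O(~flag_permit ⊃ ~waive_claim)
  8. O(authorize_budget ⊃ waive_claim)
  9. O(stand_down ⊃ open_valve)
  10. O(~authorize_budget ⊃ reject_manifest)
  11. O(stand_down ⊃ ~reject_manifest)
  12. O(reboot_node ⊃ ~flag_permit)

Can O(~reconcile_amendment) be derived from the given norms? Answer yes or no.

Premise 3 is O(reconcile_dossier ⊃ ~reconcile_amendment), but O(reconcile_dossier) is not derivable from the premises (the permission P(reconcile_dossier) asserts only ~O(~reconcile_dossier), not O(reconcile_dossier)), so it does not yield O(~reconcile_amendment).
No other premise forces O(~reconcile_amendment). An ideal world satisfying every premise can still have ~reconcile_amendment false, so O(~reconcile_amendment) is not derivable.

No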